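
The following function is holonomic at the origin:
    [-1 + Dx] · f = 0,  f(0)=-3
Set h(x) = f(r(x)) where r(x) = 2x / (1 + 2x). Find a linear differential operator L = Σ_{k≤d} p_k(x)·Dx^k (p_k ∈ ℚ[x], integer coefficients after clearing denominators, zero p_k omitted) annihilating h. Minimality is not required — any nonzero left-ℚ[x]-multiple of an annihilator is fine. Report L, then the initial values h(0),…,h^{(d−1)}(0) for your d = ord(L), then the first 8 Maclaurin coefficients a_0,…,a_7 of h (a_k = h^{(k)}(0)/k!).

L = -2 + (1 + 4·x + 4·x^2)·Dx  (order 1).
h: a_k = -3, -6, 6, -4, -2, 76/5, -604/15, 8728/105, …
ICs: h(0) = -3.

f: a_k = -3, -3, -3/2, -1/2, -1/8, -1/40, -1/240, -1/1680, …
Change of var in L_f (x↦r) gives L₀.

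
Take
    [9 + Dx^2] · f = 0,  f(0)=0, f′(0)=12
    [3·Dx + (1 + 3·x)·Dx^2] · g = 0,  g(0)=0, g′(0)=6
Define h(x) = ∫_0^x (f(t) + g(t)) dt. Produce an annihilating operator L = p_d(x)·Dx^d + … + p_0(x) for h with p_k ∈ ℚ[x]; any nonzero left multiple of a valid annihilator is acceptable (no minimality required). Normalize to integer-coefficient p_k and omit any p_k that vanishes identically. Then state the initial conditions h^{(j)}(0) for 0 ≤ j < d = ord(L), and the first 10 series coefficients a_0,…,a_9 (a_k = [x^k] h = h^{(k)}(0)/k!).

f: a_k = 0, 12, 0, -18, 0, 81/10, 0, -243/140, 0, 243/1120, …
g: a_k = 0, 6, -9, 18, -81/2, 486/5, -243, 4374/7, -6561/4, 4374, …
h₀=f+g: left-lcm gives L₀, ord ≤ 4.
∫: right-multiply L₀ by Dx.
L = (63 + 54·x + 81·x^2)·Dx^2 + (9 + 45·x + 81·x^2 + 81·x^3)·Dx^3 + (7 + 6·x + 9·x^2)·Dx^4 + (1 + 5·x + 9·x^2 + 9·x^3)·Dx^5  (order 5).
h: a_k = 0, 0, 9, -3, 0, -81/10, 351/20, -243/7, 87237/1120, -729/4, …
ICs: h(0) = 0, h′(0) = 0, h′′(0) = 18, h′′′(0) = -18, h′′′′(0) = 0.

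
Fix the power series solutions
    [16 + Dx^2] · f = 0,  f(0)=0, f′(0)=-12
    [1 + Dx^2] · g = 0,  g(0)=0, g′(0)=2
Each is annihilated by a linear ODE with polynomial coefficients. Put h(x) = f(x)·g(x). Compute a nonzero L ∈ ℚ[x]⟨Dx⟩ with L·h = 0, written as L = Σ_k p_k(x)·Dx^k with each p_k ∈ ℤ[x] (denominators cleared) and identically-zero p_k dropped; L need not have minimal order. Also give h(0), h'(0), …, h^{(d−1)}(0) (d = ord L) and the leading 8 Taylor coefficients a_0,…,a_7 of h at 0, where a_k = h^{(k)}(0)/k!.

L = 225 + 34·Dx^2 + Dx^4  (order 4).
h: a_k = 0, 0, -24, 0, 68, 0, -931/15, 0, …
ICs: h(0) = 0, h′(0) = 0, h′′(0) = -48, h′′′(0) = 0.

f: a_k = 0, -12, 0, 32, 0, -128/5, 0, 1024/105, …
g: a_k = 0, 2, 0, -1/3, 0, 1/60, 0, -1/2520, …
h₀=f·g: eliminate ⇒ L₀, order ≤ 2·2.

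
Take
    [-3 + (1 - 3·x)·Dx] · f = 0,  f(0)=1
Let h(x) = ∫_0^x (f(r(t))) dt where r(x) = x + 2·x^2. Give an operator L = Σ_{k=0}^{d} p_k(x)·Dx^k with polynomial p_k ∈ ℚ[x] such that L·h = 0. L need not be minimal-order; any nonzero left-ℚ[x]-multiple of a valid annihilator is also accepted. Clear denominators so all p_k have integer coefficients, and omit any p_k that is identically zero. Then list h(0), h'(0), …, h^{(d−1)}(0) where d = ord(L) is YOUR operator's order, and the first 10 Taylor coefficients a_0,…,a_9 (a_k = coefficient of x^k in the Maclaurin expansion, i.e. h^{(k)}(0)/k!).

L = (3 + 12·x)·Dx + (-1 + 3·x + 6·x^2)·Dx^2  (order 2).
h: a_k = 0, 1, 3/2, 5, 63/4, 279/5, 405/2, 5319/7, 23247/8, 11295, …
ICs: h(0) = 0, h′(0) = 1.

f: a_k = 1, 3, 9, 27, 81, 243, 729, 2187, 6561, 19683, …
h₀=f(r): pull back L_f along r ⇒ L₀.
Integrate: L := L₀·Dx.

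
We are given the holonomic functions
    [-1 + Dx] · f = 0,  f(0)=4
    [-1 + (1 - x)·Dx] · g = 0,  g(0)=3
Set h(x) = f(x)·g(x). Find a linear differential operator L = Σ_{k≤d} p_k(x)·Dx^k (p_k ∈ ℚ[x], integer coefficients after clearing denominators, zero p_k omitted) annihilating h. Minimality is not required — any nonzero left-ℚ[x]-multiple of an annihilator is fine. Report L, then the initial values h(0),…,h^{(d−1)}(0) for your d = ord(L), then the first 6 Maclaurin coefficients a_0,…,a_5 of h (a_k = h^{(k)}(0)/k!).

L = (2 - x) + (-1 + x)·Dx  (order 1).
h: a_k = 12, 24, 30, 32, 65/2, 163/5, …
ICs: h(0) = 12.

f: a_k = 4, 4, 2, 2/3, 1/6, 1/30, …
g: a_k = 3, 3, 3, 3, 3, 3, …
h₀=f·g: eliminate ⇒ L₀, order ≤ 1·1.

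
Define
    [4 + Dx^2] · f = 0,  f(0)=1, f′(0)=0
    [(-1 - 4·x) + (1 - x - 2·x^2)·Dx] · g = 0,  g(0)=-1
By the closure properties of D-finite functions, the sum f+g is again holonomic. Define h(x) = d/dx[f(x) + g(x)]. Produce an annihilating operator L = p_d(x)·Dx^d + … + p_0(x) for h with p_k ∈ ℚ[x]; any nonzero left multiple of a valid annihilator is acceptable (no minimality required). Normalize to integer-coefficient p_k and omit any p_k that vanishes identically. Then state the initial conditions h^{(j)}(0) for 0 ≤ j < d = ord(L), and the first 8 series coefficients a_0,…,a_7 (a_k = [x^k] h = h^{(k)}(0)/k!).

f: a_k = 1, 0, -2, 0, 2/3, 0, -4/45, 0, …
g: a_k = -1, -1, -3, -5, -11, -21, -43, -85, …
Weyl lclm of L_f,L_g ⇒ L₀ (ord ≤ 3).
Derive L from L₀ (diff closure).
L = (576 + 2400·x + 5616·x^2 + 3360·x^3 + 3840·x^4 + 1152·x^5 + 768·x^6) + (-68 - 236·x + 240·x^2 + 488·x^3 + 560·x^4 + 672·x^5 + 448·x^6 + 256·x^7)·Dx + (144 + 600·x + 1404·x^2 + 840·x^3 + 960·x^4 + 288·x^5 + 192·x^6)·Dx^2 + (-17 - 59·x + 60·x^2 + 122·x^3 + 140·x^4 + 168·x^5 + 112·x^6 + 64·x^7)·Dx^3  (order 3).
h: a_k = -1, -10, -15, -124/3, -105, -3878/15, -595, -430904/315, …
ICs: h(0) = -1, h′(0) = -10, h′′(0) = -30.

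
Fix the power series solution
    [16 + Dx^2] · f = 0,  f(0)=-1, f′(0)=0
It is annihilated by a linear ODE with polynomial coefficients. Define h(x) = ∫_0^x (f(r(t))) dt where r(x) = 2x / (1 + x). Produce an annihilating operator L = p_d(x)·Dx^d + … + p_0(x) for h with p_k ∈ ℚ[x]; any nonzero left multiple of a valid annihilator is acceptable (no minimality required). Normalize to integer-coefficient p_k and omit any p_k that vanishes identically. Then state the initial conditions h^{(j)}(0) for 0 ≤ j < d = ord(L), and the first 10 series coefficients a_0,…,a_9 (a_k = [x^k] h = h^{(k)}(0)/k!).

f: a_k = -1, 0, 8, 0, -32/3, 0, 256/45, 0, -512/315, 0, …
h₀=f(r): pull back L_f along r ⇒ L₀.
h=∫h₀ ⇒ L = L₀·Dx.
L = 64·Dx + (2 + 6·x + 6·x^2 + 2·x^3)·Dx^2 + (1 + 4·x + 6·x^2 + 4·x^3 + x^4)·Dx^3  (order 3).
h: a_k = 0, -1, 0, 32/3, -16, -224/15, 832/9, -53216/315, 648/5, 466336/2835, …
ICs: h(0) = 0, h′(0) = -1, h′′(0) = 0.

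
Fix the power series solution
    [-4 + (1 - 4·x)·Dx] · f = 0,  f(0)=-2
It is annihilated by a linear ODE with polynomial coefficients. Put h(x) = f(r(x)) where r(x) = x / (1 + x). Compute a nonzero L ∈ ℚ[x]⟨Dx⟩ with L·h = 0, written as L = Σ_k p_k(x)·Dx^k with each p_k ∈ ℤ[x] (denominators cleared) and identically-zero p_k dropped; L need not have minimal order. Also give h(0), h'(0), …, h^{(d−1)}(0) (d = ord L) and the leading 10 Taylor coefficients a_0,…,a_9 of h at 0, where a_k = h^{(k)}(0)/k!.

f: a_k = -2, -8, -32, -128, -512, -2048, -8192, -32768, -131072, -524288, …
f∘r: x↦r, Dx↦Dx/r' in L_f ⇒ L₀.
L = 4 + (-1 + 2·x + 3·x^2)·Dx  (order 1).
h: a_k = -2, -8, -24, -72, -216, -648, -1944, -5832, -17496, -52488, …
ICs: h(0) = -2.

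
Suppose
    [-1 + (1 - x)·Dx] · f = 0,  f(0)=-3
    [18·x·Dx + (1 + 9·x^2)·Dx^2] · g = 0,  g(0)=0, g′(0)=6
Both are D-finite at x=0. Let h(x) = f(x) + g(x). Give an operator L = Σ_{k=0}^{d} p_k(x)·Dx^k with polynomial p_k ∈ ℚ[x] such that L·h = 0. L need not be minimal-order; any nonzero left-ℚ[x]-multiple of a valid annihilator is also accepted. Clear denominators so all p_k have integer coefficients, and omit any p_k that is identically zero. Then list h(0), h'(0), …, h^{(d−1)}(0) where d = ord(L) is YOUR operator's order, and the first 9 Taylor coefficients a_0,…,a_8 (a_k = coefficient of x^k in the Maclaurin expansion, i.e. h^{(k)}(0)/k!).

f: a_k = -3, -3, -3, -3, -3, -3, -3, -3, -3, …
g: a_k = 0, 6, 0, -18, 0, 486/5, 0, -4374/7, 0, …
f+g: L₀ = lclm(L_f,L_g), ord ≤ 1+2.
L = (-18 + 72·x + 486·x^2)·Dx + (12 - 18·x - 180·x^2 + 486·x^3)·Dx^2 + (-1 - 8·x - 72·x^3 + 81·x^4)·Dx^3  (order 3).
h: a_k = -3, 3, -3, -21, -3, 471/5, -3, -4395/7, -3, …
ICs: h(0) = -3, h′(0) = 3, h′′(0) = -6.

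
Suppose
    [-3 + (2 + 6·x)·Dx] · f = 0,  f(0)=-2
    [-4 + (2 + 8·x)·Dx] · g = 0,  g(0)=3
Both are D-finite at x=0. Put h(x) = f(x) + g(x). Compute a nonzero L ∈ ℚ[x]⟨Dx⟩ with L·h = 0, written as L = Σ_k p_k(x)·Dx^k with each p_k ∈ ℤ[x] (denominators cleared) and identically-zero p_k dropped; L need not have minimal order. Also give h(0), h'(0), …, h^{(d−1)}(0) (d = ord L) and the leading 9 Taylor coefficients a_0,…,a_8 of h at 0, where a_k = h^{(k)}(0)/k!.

L = -6 + (7 + 24·x)·Dx + (2 + 14·x + 24·x^2)·Dx^2  (order 2).
h: a_k = 1, 3, -15/4, 69/8, -1515/64, 9051/128, -113715/512, 738837/1024, -39357747/16384, …
ICs: h(0) = 1, h′(0) = 3.

f: a_k = -2, -3, 9/4, -27/8, 405/64, -1701/128, 15309/512, -72171/1024, 2814669/16384, …
g: a_k = 3, 6, -6, 12, -30, 84, -252, 792, -2574, …
Weyl lclm of L_f,L_g ⇒ L₀ (ord ≤ 2).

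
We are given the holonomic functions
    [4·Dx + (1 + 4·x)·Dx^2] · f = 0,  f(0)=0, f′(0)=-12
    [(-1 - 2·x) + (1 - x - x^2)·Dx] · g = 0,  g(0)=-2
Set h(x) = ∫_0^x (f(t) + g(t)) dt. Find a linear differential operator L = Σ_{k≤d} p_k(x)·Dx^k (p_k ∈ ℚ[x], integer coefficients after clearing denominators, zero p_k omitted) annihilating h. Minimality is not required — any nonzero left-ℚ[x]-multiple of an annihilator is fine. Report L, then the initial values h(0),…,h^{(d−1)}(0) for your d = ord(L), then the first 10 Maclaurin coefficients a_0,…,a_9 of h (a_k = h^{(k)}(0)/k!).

f: a_k = 0, -12, 24, -64, 192, -3072/5, 2048, -49152/7, 24576, -262144/3, …
g: a_k = -2, -2, -4, -6, -10, -16, -26, -42, -68, -110, …
Weyl lclm of L_f,L_g ⇒ L₀ (ord ≤ 3).
∫: right-multiply L₀ by Dx.
L = (-100 - 272·x - 392·x^2 - 144·x^3 - 96·x^4)·Dx^2 + (7 - 96·x - 434·x^2 - 540·x^3 - 304·x^4 - 160·x^5)·Dx^3 + (4 + 25·x + 28·x^2 - 46·x^3 - 73·x^4 - 76·x^5 - 32·x^6)·Dx^4  (order 4).
h: a_k = 0, -2, -7, 20/3, -35/2, 182/5, -1576/15, 2022/7, -24723/28, 24508/9, …
ICs: h(0) = 0, h′(0) = -2, h′′(0) = -14, h′′′(0) = 40.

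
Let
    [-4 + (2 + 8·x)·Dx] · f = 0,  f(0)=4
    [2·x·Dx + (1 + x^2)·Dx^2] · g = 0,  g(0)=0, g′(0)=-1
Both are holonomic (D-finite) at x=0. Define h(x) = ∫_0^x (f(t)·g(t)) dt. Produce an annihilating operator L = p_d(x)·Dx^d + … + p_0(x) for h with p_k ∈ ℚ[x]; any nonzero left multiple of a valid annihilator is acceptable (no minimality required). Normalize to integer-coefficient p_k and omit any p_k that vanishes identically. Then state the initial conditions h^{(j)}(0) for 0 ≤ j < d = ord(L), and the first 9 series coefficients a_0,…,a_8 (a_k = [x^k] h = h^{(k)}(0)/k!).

L = (12 - 4·x - 4·x^2)·Dx + (-4 - 14·x + 12·x^2 + 16·x^3)·Dx^2 + (1 + 8·x + 17·x^2 + 8·x^3 + 16·x^4)·Dx^3  (order 3).
h: a_k = 0, 0, -2, -8/3, 7/3, -8/3, 274/45, -232/15, 8527/210, …
ICs: h(0) = 0, h′(0) = 0, h′′(0) = -4.

f: a_k = 4, 8, -8, 16, -40, 112, -336, 1056, -3432, …
g: a_k = 0, -1, 0, 1/3, 0, -1/5, 0, 1/7, 0, …
L₀ := L_f ⊗_s L_g (sym. prod.), ord ≤ 2.
h=∫₀ˣh₀: take L = L₀·Dx.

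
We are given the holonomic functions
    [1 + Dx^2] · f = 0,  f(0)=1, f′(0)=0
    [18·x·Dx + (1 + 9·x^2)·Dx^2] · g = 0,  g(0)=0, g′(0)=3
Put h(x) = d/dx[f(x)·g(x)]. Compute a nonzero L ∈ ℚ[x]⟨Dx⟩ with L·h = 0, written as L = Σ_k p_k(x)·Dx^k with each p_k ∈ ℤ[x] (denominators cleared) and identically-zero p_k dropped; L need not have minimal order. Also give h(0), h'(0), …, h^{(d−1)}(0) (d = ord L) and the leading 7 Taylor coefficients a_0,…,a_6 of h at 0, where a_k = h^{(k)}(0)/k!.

f: a_k = 1, 0, -1/2, 0, 1/24, 0, -1/720, …
g: a_k = 0, 3, 0, -9, 0, 243/5, 0, …
L₀ := L_f ⊗_s L_g (sym. prod.), ord ≤ 4.
Derive L from L₀ (diff closure).
L = (38998 + 738774·x^2 + 15162957·x^4 + 3032640·x^6 - 78732·x^8 - 1771470·x^10 + 531441·x^12) + (20772·x + 1033884·x^3 + 7902360·x^5 + 2624400·x^7 + 1180980·x^9 + 2125764·x^11)·Dx + (39368 + 755028·x^2 + 15369750·x^4 + 3887028·x^6 + 314928·x^8 - 1417176·x^10 + 1062882·x^12)·Dx^2 + (20772·x + 1033884·x^3 + 7902360·x^5 + 2624400·x^7 + 1180980·x^9 + 2125764·x^11)·Dx^3 + (370 + 16254·x^2 + 206793·x^4 + 854388·x^6 + 393660·x^8 + 354294·x^10 + 531441·x^12)·Dx^4  (order 4).
h: a_k = 3, 0, -63/2, 0, 2129/8, 0, -566341/240, …
ICs: h(0) = 3, h′(0) = 0, h′′(0) = -63, h′′′(0) = 0.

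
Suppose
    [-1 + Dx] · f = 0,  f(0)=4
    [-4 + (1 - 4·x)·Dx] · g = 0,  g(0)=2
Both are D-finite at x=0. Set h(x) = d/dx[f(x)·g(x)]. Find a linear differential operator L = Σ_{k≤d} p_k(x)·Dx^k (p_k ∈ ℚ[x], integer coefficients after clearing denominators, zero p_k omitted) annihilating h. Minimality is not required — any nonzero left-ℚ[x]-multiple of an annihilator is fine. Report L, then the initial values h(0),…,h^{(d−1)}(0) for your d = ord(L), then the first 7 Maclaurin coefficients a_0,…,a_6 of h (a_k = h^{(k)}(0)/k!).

L = (41 - 40·x + 16·x^2) + (-5 + 24·x - 16·x^2)·Dx  (order 1).
h: a_k = 40, 328, 1972, 31556/3, 157781/3, 757349/3, 106028861/90, …
ICs: h(0) = 40.

f: a_k = 4, 4, 2, 2/3, 1/6, 1/30, 1/180, …
g: a_k = 2, 8, 32, 128, 512, 2048, 8192, …
Sym-product of L_f,L_g gives L₀ (≤ ord 1).
Differentiate: ansatz ord ≤ ord L₀ ⇒ L.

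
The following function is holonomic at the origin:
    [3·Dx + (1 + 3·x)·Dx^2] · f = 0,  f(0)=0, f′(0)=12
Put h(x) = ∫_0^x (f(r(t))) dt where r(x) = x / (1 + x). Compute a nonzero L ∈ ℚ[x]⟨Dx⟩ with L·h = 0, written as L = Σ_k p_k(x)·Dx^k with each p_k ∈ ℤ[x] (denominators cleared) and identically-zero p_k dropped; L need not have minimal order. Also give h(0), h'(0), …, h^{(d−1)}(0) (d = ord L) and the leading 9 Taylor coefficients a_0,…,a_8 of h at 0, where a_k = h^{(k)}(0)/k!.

L = (5 + 8·x)·Dx^2 + (1 + 5·x + 4·x^2)·Dx^3  (order 3).
h: a_k = 0, 0, 6, -10, 21, -51, 682/5, -390, 16383/14, …
ICs: h(0) = 0, h′(0) = 0, h′′(0) = 12.

f: a_k = 0, 12, -18, 36, -81, 972/5, -486, 8748/7, -6561/2, …
f∘r: x↦r, Dx↦Dx/r' in L_f ⇒ L₀.
∫: right-multiply L₀ by Dx.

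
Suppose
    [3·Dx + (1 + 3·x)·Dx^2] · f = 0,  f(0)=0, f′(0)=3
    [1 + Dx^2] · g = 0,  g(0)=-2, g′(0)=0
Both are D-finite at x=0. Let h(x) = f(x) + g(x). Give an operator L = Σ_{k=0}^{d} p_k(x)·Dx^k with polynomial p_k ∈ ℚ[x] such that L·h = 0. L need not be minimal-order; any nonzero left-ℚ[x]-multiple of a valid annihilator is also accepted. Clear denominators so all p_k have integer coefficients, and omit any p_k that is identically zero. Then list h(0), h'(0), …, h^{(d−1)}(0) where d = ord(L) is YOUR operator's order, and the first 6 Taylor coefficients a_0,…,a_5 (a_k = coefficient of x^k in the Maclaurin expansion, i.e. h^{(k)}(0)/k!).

L = (165 + 18·x + 27·x^2)·Dx + (19 + 63·x + 27·x^2 + 27·x^3)·Dx^2 + (165 + 18·x + 27·x^2)·Dx^3 + (19 + 63·x + 27·x^2 + 27·x^3)·Dx^4  (order 4).
h: a_k = -2, 3, -7/2, 9, -61/3, 243/5, …
ICs: h(0) = -2, h′(0) = 3, h′′(0) = -7, h′′′(0) = 54.

f: a_k = 0, 3, -9/2, 9, -81/4, 243/5, …
g: a_k = -2, 0, 1, 0, -1/12, 0, …
L₀ := lclm(L_f,L_g); ord L₀ ≤ 2+2.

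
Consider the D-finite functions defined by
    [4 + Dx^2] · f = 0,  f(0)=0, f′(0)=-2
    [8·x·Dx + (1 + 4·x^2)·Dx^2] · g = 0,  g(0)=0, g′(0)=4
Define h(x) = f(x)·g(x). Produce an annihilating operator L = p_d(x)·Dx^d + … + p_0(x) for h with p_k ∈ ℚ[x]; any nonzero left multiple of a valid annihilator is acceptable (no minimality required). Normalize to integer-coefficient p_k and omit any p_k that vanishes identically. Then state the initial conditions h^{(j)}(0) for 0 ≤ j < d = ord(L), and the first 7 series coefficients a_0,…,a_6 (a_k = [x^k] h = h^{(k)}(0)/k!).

L = (80 + 832·x^2 + 1408·x^4 + 2048·x^6 + 2048·x^8) + (96·x + 640·x^3 + 1536·x^5 + 2048·x^7)·Dx + (24 + 256·x^2 + 576·x^4 + 1024·x^6 + 1024·x^8)·Dx^2 + (24·x + 160·x^3 + 384·x^5 + 512·x^7)·Dx^3 + (1 + 12·x^2 + 56·x^4 + 128·x^6 + 128·x^8)·Dx^4  (order 4).
h: a_k = 0, 0, -8, 0, 16, 0, -304/9, …
ICs: h(0) = 0, h′(0) = 0, h′′(0) = -16, h′′′(0) = 0.

f: a_k = 0, -2, 0, 4/3, 0, -4/15, 0, …
g: a_k = 0, 4, 0, -16/3, 0, 64/5, 0, …
f·g: L₀ = L_f ⊗_s L_g, ord ≤ 2·2.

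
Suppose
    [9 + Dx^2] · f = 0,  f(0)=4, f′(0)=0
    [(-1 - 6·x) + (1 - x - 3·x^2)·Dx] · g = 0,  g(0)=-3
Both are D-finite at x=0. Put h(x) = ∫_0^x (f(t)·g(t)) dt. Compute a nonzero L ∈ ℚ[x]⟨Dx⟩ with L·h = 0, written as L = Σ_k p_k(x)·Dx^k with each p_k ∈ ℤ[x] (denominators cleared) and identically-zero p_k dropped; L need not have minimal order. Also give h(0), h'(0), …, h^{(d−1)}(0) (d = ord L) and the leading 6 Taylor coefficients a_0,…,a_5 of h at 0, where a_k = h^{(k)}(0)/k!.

f: a_k = 4, 0, -18, 0, 27/2, 0, …
g: a_k = -3, -3, -12, -21, -57, -120, …
h₀=f·g: eliminate ⇒ L₀, order ≤ 2·1.
h=∫h₀ ⇒ L = L₀·Dx.
L = (-3 + 9·x + 27·x^2)·Dx + (2 + 12·x)·Dx^2 + (-1 + x + 3·x^2)·Dx^3  (order 3).
h: a_k = 0, -12, -6, 2, -15/2, -21/2, …
ICs: h(0) = 0, h′(0) = -12, h′′(0) = -12.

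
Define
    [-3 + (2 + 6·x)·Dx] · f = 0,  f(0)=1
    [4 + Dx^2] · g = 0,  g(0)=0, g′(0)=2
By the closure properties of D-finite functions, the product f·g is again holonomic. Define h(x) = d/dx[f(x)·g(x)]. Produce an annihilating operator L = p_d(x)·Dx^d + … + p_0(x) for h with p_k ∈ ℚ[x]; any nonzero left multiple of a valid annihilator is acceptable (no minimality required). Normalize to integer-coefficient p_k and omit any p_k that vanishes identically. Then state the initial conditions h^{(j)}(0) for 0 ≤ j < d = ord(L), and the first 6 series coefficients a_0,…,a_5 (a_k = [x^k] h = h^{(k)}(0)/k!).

L = (1453 + 11712·x + 26784·x^2 + 27648·x^3 + 20736·x^4) + (132 - 756·x - 5184·x^2 - 5184·x^3)·Dx + (172 + 1416·x + 4428·x^2 + 6912·x^3 + 5184·x^4)·Dx^2  (order 2).
h: a_k = 2, 6, -43/4, 11/2, -4379/192, 21963/320, …
ICs: h(0) = 2, h′(0) = 6.

f: a_k = 1, 3/2, -9/8, 27/16, -405/128, 1701/256, …
g: a_k = 0, 2, 0, -4/3, 0, 4/15, …
Sym-product of L_f,L_g gives L₀ (≤ ord 2).
h₀' ⇒ L via d/dx closure of L₀.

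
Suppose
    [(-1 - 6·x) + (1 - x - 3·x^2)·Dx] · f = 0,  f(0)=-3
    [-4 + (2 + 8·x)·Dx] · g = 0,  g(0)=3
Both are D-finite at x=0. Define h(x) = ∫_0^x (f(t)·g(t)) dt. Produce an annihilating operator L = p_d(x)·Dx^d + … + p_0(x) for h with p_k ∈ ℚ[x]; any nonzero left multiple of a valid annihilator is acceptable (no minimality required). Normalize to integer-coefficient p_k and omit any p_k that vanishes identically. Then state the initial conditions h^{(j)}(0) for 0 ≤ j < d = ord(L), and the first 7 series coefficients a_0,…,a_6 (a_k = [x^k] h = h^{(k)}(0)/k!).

f: a_k = -3, -3, -12, -21, -57, -120, -291, …
g: a_k = 3, 6, -6, 12, -30, 84, -252, …
L₀ := L_f ⊗_s L_g (sym. prod.), ord ≤ 1.
h=∫h₀ ⇒ L = L₀·Dx.
L = (3 + 8·x + 18·x^2)·Dx + (-1 - 3·x + 7·x^2 + 12·x^3)·Dx^2  (order 2).
h: a_k = 0, -9, -27/2, -12, -153/4, -171/5, -147, …
ICs: h(0) = 0, h′(0) = -9.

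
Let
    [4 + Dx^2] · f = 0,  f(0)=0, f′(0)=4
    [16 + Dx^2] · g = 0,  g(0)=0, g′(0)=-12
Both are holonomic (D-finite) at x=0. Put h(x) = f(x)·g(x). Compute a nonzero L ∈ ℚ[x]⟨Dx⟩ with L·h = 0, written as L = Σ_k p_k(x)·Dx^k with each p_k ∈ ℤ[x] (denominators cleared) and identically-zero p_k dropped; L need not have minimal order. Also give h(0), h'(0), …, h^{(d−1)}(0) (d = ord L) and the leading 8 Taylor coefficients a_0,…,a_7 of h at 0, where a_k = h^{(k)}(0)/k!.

f: a_k = 0, 4, 0, -8/3, 0, 8/15, 0, -16/315, …
g: a_k = 0, -12, 0, 32, 0, -128/5, 0, 1024/105, …
L₀ := L_f ⊗_s L_g (sym. prod.), ord ≤ 4.
L = 144 + 40·Dx^2 + Dx^4  (order 4).
h: a_k = 0, 0, -48, 0, 160, 0, -2912/15, 0, …
ICs: h(0) = 0, h′(0) = 0, h′′(0) = -96, h′′′(0) = 0.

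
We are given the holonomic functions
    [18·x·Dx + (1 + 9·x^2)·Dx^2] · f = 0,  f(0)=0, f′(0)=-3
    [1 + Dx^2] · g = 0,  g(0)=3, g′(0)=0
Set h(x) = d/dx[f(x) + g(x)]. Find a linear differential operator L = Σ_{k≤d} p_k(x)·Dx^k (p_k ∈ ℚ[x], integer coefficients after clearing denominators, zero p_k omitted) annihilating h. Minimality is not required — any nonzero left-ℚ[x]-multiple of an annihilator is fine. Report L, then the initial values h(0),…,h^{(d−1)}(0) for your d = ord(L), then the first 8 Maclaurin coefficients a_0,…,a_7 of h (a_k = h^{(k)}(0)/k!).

L = (-1926·x + 17820·x^3 + 1458·x^5) + (-17 + 351·x^2 + 4617·x^4 + 729·x^6)·Dx + (-1926·x + 17820·x^3 + 1458·x^5)·Dx^2 + (-17 + 351·x^2 + 4617·x^4 + 729·x^6)·Dx^3  (order 3).
h: a_k = -3, -3, 27, 1/2, -243, -1/40, 2187, 1/1680, …
ICs: h(0) = -3, h′(0) = -3, h′′(0) = 54.

f: a_k = 0, -3, 0, 9, 0, -243/5, 0, 2187/7, …
g: a_k = 3, 0, -3/2, 0, 1/8, 0, -1/240, 0, …
Sum ⇒ L₀ = lclm(L_f,L_g) in ℚ(x)⟨Dx⟩.
h=h₀': d/dx-closure on L₀ ⇒ L.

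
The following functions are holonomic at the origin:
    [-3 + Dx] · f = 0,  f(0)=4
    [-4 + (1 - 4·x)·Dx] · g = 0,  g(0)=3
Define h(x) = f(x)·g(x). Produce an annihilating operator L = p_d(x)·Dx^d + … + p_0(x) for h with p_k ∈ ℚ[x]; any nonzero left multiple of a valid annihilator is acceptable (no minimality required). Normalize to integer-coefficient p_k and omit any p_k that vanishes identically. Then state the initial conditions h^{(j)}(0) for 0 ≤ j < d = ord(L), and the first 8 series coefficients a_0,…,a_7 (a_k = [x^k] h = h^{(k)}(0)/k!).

L = (7 - 12·x) + (-1 + 4·x)·Dx  (order 1).
h: a_k = 12, 84, 390, 1614, 12993/2, 260103/10, 2081067/20, 11654121/28, …
ICs: h(0) = 12.

f: a_k = 4, 12, 18, 18, 27/2, 81/10, 81/20, 243/140, …
g: a_k = 3, 12, 48, 192, 768, 3072, 12288, 49152, …
Product ⇒ symmetric product L₀, ord ≤ 1.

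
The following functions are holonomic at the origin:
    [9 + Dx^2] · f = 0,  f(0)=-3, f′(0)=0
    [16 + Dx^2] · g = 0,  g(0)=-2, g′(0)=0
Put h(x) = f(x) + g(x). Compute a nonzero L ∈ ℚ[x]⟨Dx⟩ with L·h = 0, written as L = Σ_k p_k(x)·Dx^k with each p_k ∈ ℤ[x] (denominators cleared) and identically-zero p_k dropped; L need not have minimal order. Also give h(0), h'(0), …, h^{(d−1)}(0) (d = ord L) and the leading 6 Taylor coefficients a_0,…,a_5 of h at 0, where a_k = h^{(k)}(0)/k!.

f: a_k = -3, 0, 27/2, 0, -81/8, 0, …
g: a_k = -2, 0, 16, 0, -64/3, 0, …
h₀=f+g: left-lcm gives L₀, ord ≤ 4.
L = 144 + 25·Dx^2 + Dx^4  (order 4).
h: a_k = -5, 0, 59/2, 0, -755/24, 0, …
ICs: h(0) = -5, h′(0) = 0, h′′(0) = 59, h′′′(0) = 0.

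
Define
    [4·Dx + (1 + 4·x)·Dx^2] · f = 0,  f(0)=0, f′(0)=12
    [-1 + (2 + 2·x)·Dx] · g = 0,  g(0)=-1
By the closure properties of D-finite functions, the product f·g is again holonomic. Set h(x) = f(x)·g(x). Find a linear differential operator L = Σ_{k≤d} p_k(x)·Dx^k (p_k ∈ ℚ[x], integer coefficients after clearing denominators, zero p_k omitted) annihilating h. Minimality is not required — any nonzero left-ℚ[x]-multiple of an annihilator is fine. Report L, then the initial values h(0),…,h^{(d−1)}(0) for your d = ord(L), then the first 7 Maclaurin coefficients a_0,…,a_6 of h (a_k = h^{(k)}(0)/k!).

f: a_k = 0, 12, -24, 64, -192, 3072/5, -2048, …
g: a_k = -1, -1/2, 1/8, -1/16, 5/128, -7/256, 21/1024, …
f·g: L₀ = L_f ⊗_s L_g, ord ≤ 2·1.
L = (-5 + 4·x) + (12 + 12·x)·Dx + (4 + 24·x + 36·x^2 + 16·x^3)·Dx^2  (order 2).
h: a_k = 0, -12, 18, -101/2, 625/4, -81349/160, 547691/320, …
ICs: h(0) = 0, h′(0) = -12.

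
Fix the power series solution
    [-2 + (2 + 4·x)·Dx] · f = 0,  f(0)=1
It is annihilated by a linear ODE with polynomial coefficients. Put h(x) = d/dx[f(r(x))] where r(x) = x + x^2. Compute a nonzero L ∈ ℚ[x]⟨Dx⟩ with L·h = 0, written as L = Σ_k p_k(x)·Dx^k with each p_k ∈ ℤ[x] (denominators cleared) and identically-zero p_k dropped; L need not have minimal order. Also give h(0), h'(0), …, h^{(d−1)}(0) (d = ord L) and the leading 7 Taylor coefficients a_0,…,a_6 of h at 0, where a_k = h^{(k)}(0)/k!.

f: a_k = 1, 1, -1/2, 1/2, -5/8, 7/8, -21/16, …
L₀ from L_f via x↦r, Dx↦r'^{-1}Dx.
Derive L from L₀ (diff closure).
L = 1 + (-1 - 4·x - 6·x^2 - 4·x^3)·Dx  (order 1).
h: a_k = 1, 1, -3/2, 3/2, -5/8, -9/8, 49/16, …
ICs: h(0) = 1.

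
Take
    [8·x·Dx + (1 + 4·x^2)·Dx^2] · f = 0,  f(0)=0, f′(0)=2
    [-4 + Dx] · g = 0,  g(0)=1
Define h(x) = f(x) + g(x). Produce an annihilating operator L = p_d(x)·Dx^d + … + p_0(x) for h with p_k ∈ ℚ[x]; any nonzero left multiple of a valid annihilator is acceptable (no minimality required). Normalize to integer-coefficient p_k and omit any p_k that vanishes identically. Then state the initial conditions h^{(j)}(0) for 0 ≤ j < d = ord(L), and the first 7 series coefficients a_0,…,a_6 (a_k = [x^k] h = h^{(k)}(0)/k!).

f: a_k = 0, 2, 0, -8/3, 0, 32/5, 0, …
g: a_k = 1, 4, 8, 32/3, 32/3, 128/15, 256/45, …
Sum ⇒ L₀ = lclm(L_f,L_g) in ℚ(x)⟨Dx⟩.
L = (8 - 32·x - 96·x^2 - 128·x^3)·Dx + (-6 - 8·x^2 - 64·x^4)·Dx^2 + (1 + 2·x + 8·x^2 + 8·x^3 + 16·x^4)·Dx^3  (order 3).
h: a_k = 1, 6, 8, 8, 32/3, 224/15, 256/45, …
ICs: h(0) = 1, h′(0) = 6, h′′(0) = 16.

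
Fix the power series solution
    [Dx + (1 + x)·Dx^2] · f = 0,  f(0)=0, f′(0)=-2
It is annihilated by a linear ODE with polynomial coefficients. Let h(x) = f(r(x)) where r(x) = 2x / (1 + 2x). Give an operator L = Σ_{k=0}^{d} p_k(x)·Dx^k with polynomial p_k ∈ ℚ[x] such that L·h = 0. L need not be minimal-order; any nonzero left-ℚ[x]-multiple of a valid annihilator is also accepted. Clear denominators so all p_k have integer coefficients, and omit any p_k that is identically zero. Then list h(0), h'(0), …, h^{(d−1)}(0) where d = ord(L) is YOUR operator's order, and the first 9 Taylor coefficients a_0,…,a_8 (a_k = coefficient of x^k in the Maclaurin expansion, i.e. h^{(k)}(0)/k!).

f: a_k = 0, -2, 1, -2/3, 1/2, -2/5, 1/3, -2/7, 1/4, …
Change of var in L_f (x↦r) gives L₀.
L = (6 + 16·x)·Dx + (1 + 6·x + 8·x^2)·Dx^2  (order 2).
h: a_k = 0, -4, 12, -112/3, 120, -1984/5, 1344, -32512/7, 16320, …
ICs: h(0) = 0, h′(0) = -4.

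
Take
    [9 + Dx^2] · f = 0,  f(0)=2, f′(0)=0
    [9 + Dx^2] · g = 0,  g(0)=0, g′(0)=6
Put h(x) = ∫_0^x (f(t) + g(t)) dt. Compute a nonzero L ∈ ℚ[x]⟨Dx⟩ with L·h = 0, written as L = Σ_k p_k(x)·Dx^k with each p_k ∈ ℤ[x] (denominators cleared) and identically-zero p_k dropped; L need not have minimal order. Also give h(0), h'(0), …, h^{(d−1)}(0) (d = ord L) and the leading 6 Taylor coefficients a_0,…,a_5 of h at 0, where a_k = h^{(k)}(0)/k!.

f: a_k = 2, 0, -9, 0, 27/4, 0, …
g: a_k = 0, 6, 0, -9, 0, 81/20, …
h₀=f+g: left-lcm gives L₀, ord ≤ 4.
∫: right-multiply L₀ by Dx.
L = 9·Dx + Dx^3  (order 3).
h: a_k = 0, 2, 3, -3, -9/4, 27/20, …
ICs: h(0) = 0, h′(0) = 2, h′′(0) = 6.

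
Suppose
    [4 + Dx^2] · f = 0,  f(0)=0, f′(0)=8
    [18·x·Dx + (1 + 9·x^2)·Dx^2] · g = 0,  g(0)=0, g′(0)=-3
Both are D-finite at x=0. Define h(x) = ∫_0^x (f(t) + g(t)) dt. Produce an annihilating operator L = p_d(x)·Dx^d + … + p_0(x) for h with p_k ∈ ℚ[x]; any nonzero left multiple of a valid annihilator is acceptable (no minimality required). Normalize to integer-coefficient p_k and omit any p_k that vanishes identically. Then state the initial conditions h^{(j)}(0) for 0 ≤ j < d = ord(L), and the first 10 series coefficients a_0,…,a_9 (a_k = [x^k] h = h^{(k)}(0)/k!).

L = (-3744·x + 37584·x^3 + 11664·x^5)·Dx^2 + (-28 + 864·x^2 + 10692·x^4 + 5832·x^6)·Dx^3 + (-936·x + 9396·x^3 + 2916·x^5)·Dx^4 + (-7 + 216·x^2 + 2673·x^4 + 1458·x^6)·Dx^5  (order 5).
h: a_k = 0, 0, 5/2, 0, 11/12, 0, -713/90, 0, 98383/2520, 0, …
ICs: h(0) = 0, h′(0) = 0, h′′(0) = 5, h′′′(0) = 0, h′′′′(0) = 22.

f: a_k = 0, 8, 0, -16/3, 0, 16/15, 0, -32/315, 0, 16/2835, …
g: a_k = 0, -3, 0, 9, 0, -243/5, 0, 2187/7, 0, -2187, …
h₀=f+g: left-lcm gives L₀, ord ≤ 4.
h=∫₀ˣh₀: take L = L₀·Dx.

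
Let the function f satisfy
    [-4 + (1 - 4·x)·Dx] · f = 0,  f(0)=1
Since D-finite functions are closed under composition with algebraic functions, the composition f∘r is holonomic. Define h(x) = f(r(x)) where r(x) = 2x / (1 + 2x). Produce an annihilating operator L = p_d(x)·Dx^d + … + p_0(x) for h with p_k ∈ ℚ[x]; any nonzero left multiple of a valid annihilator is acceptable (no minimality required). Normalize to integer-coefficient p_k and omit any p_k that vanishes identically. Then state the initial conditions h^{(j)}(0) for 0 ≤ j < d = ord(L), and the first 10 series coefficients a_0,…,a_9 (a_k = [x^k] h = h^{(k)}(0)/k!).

L = 8 + (-1 + 4·x + 12·x^2)·Dx  (order 1).
h: a_k = 1, 8, 48, 288, 1728, 10368, 62208, 373248, 2239488, 13436928, …
ICs: h(0) = 1.

f: a_k = 1, 4, 16, 64, 256, 1024, 4096, 16384, 65536, 262144, …
Substitute x→r, Dx→(1/r')Dx; clear ⇒ L₀.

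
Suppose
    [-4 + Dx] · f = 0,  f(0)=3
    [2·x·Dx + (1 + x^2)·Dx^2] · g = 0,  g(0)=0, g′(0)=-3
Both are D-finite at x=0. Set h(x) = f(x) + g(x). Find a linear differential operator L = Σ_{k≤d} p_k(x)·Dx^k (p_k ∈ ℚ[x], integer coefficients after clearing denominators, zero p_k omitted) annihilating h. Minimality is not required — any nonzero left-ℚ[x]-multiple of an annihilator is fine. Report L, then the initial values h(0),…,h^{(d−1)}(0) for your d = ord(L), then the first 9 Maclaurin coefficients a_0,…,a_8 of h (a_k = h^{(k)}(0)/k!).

L = (4 - 16·x - 12·x^2 - 16·x^3)·Dx + (-9 - 13·x^2 - 8·x^4)·Dx^2 + (2 + x + 4·x^2 + x^3 + 2·x^4)·Dx^3  (order 3).
h: a_k = 3, 9, 24, 33, 32, 25, 256/15, 1069/105, 512/105, …
ICs: h(0) = 3, h′(0) = 9, h′′(0) = 48.

f: a_k = 3, 12, 24, 32, 32, 128/5, 256/15, 1024/105, 512/105, …
g: a_k = 0, -3, 0, 1, 0, -3/5, 0, 3/7, 0, …
Weyl lclm of L_f,L_g ⇒ L₀ (ord ≤ 3).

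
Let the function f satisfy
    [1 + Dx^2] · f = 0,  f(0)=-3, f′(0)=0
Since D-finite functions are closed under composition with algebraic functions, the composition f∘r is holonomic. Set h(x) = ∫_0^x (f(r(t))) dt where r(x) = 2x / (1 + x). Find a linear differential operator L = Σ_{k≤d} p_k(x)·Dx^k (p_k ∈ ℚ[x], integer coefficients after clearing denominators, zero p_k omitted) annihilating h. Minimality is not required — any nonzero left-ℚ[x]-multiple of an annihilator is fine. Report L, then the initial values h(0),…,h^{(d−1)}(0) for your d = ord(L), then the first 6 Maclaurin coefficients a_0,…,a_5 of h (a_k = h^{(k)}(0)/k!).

L = 4·Dx + (2 + 6·x + 6·x^2 + 2·x^3)·Dx^2 + (1 + 4·x + 6·x^2 + 4·x^3 + x^4)·Dx^3  (order 3).
h: a_k = 0, -3, 0, 2, -3, 16/5, …
ICs: h(0) = 0, h′(0) = -3, h′′(0) = 0.

f: a_k = -3, 0, 3/2, 0, -1/8, 0, …
Change of var in L_f (x↦r) gives L₀.
Integrate: L := L₀·Dx.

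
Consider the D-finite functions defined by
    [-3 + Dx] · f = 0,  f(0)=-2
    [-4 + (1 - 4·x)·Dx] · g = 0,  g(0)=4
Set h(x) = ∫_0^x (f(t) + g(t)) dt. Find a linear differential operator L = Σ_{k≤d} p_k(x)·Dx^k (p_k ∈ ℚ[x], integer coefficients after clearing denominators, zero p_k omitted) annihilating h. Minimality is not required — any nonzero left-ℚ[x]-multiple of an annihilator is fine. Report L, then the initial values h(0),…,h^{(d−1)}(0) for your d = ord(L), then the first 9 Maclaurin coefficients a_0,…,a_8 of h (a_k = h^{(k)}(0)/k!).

f: a_k = -2, -6, -9, -9, -27/4, -81/20, -81/40, -243/280, -729/2240, …
g: a_k = 4, 16, 64, 256, 1024, 4096, 16384, 65536, 262144, …
Sum ⇒ L₀ = lclm(L_f,L_g) in ℚ(x)⟨Dx⟩.
h=∫₀ˣh₀: take L = L₀·Dx.
L = (60 + 144·x)·Dx + (-23 - 72·x + 144·x^2)·Dx^2 + (1 + 8·x - 48·x^2)·Dx^3  (order 3).
h: a_k = 0, 2, 5, 55/3, 247/4, 4069/20, 81839/120, 655279/280, 18349837/2240, …
ICs: h(0) = 0, h′(0) = 2, h′′(0) = 10.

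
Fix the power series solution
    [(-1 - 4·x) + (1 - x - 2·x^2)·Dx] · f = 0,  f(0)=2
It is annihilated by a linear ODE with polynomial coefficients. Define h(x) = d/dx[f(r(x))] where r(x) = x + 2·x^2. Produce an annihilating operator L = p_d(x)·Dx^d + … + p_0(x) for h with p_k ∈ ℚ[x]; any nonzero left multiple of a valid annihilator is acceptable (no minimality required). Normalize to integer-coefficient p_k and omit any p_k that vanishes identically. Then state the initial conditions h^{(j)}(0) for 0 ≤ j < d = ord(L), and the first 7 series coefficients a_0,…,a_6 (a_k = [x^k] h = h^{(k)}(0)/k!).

L = (10 + 72·x + 240·x^2 + 544·x^3 + 1344·x^4 + 1920·x^5 + 1280·x^6) + (-1 - 7·x - 12·x^2 + 32·x^3 + 200·x^4 + 384·x^5 + 448·x^6 + 256·x^7)·Dx  (order 1).
h: a_k = 2, 20, 102, 424, 1690, 6684, 25102, …
ICs: h(0) = 2.

f: a_k = 2, 2, 6, 10, 22, 42, 86, …
Change of var in L_f (x↦r) gives L₀.
h₀' ⇒ L via d/dx closure of L₀.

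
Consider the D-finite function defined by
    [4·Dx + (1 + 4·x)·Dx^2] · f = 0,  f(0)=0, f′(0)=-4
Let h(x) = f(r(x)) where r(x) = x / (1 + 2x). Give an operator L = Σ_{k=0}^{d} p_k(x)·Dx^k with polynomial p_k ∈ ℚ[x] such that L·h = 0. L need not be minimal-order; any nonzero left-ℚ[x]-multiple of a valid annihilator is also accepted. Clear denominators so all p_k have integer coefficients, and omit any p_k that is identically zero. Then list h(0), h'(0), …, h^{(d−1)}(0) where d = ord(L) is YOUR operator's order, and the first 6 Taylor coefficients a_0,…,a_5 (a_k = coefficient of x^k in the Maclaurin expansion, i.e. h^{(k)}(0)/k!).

f: a_k = 0, -4, 8, -64/3, 64, -1024/5, …
L₀ from L_f via x↦r, Dx↦r'^{-1}Dx.
L = (8 + 24·x)·Dx + (1 + 8·x + 12·x^2)·Dx^2  (order 2).
h: a_k = 0, -4, 16, -208/3, 320, -7744/5, …
ICs: h(0) = 0, h′(0) = -4.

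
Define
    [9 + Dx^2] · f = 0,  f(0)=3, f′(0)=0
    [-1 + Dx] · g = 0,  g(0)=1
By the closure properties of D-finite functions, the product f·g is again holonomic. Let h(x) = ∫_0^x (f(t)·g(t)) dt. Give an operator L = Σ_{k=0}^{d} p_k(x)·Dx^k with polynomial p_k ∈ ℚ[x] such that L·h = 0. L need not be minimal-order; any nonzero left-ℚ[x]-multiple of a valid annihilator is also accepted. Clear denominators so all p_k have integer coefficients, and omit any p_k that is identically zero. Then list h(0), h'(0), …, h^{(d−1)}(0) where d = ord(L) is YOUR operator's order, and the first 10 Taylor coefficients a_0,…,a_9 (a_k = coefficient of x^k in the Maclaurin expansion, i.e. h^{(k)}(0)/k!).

f: a_k = 3, 0, -27/2, 0, 81/8, 0, -243/80, 0, 2187/4480, 0, …
g: a_k = 1, 1, 1/2, 1/6, 1/24, 1/120, 1/720, 1/5040, 1/40320, 1/362880, …
Product ⇒ symmetric product L₀, ord ≤ 2.
h=∫₀ˣh₀: take L = L₀·Dx.
L = 10·Dx - 2·Dx^2 + Dx^3  (order 3).
h: a_k = 0, 3, 3/2, -4, -13/4, 7/10, 79/60, 22/105, -307/1680, -527/7560, …
ICs: h(0) = 0, h′(0) = 3, h′′(0) = 3.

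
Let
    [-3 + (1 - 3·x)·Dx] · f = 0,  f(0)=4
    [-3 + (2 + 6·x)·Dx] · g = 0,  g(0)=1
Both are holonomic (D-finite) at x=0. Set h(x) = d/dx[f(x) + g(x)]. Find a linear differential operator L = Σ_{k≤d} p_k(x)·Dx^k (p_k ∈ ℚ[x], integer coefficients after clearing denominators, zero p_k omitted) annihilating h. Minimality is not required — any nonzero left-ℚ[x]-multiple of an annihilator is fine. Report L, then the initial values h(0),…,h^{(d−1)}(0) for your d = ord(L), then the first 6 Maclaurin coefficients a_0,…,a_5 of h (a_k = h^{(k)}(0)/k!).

f: a_k = 4, 12, 36, 108, 324, 972, …
g: a_k = 1, 3/2, -9/8, 27/16, -405/128, 1701/256, …
Weyl lclm of L_f,L_g ⇒ L₀ (ord ≤ 2).
h=h₀': d/dx-closure on L₀ ⇒ L.
L = (-162 - 162·x) + (-63 - 486·x - 567·x^2)·Dx + (10 + 18·x - 90·x^2 - 162·x^3)·Dx^2  (order 2).
h: a_k = 27/2, 279/4, 5265/16, 41067/32, 1252665/256, 8912025/512, …
ICs: h(0) = 27/2, h′(0) = 279/4.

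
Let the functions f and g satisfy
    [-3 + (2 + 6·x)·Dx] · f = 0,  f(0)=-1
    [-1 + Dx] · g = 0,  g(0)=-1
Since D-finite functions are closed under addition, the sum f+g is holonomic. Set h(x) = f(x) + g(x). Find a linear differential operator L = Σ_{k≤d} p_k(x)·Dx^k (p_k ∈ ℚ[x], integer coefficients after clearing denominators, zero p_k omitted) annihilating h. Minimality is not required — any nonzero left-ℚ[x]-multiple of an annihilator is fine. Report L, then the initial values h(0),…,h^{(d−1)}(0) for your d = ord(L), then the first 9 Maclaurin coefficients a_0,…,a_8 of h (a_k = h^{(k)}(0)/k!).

L = (15 + 18·x) + (-13 - 24·x - 36·x^2)·Dx + (-2 + 6·x + 36·x^2)·Dx^2  (order 2).
h: a_k = -2, -5/2, 5/8, -89/48, 1199/384, -25547/3840, 688841/46080, -22733993/645120, 886620479/10321920, …
ICs: h(0) = -2, h′(0) = -5/2.

f: a_k = -1, -3/2, 9/8, -27/16, 405/128, -1701/256, 15309/1024, -72171/2048, 2814669/32768, …
g: a_k = -1, -1, -1/2, -1/6, -1/24, -1/120, -1/720, -1/5040, -1/40320, …
h₀=f+g: left-lcm gives L₀, ord ≤ 2.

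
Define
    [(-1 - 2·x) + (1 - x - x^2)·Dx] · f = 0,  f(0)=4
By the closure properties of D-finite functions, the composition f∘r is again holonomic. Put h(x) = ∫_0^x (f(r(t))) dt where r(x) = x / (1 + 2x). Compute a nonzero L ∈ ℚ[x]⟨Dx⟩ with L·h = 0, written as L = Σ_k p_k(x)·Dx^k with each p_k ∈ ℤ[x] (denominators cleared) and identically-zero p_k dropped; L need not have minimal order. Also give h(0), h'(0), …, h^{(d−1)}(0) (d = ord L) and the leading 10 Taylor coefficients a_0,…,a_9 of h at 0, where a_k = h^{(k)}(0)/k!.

L = (-1 - 4·x)·Dx + (1 + 5·x + 7·x^2 + 2·x^3)·Dx^2  (order 2).
h: a_k = 0, 4, 2, 0, -1, 12/5, -16/3, 12, -55/2, 64, …
ICs: h(0) = 0, h′(0) = 4.

f: a_k = 4, 4, 8, 12, 20, 32, 52, 84, 136, 220, …
Change of var in L_f (x↦r) gives L₀.
∫: right-multiply L₀ by Dx.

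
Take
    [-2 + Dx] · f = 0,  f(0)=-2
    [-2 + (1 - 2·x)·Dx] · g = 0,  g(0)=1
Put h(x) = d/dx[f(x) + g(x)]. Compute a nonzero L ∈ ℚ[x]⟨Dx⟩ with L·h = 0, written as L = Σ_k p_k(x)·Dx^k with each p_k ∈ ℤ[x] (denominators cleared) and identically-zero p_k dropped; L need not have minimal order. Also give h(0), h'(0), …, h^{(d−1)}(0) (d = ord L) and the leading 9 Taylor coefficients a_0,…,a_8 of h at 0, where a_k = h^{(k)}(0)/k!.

L = (16 + 16·x) + (-10 - 8·x + 8·x^2)·Dx + (1 - 4·x^2)·Dx^2  (order 2).
h: a_k = -2, 0, 16, 176/3, 472/3, 5744/15, 40304/45, 645088/315, 1451512/315, …
ICs: h(0) = -2, h′(0) = 0.

f: a_k = -2, -4, -4, -8/3, -4/3, -8/15, -8/45, -16/315, -4/315, …
g: a_k = 1, 2, 4, 8, 16, 32, 64, 128, 256, …
L₀ := lclm(L_f,L_g); ord L₀ ≤ 1+1.
h=h₀': d/dx-closure on L₀ ⇒ L.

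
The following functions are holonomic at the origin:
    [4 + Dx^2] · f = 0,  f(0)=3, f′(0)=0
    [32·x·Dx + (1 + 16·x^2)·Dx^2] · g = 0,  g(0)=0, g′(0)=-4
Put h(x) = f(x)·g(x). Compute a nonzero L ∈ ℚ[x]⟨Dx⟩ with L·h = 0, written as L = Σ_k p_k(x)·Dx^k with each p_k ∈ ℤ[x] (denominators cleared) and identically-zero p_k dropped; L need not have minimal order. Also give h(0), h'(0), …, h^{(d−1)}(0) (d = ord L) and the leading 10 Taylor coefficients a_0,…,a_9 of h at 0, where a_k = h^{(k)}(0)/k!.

f: a_k = 3, 0, -6, 0, 2, 0, -4/15, 0, 2/105, 0, …
g: a_k = 0, -4, 0, 64/3, 0, -1024/5, 0, 16384/7, 0, -262144/9, …
Product ⇒ symmetric product L₀, ord ≤ 4.
L = (1360 + 60416·x^2 + 106496·x^4 + 262144·x^6 + 1048576·x^8) + (2304·x + 45056·x^3 + 196608·x^5 + 1048576·x^7)·Dx + (360 + 15872·x^2 + 36864·x^4 + 131072·x^6 + 524288·x^8)·Dx^2 + (576·x + 11264·x^3 + 49152·x^5 + 262144·x^7)·Dx^3 + (5 + 192·x^2 + 2560·x^4 + 16384·x^6 + 65536·x^8)·Dx^4  (order 4).
h: a_k = 0, -12, 0, 88, 0, -3752/5, 0, 870896/105, 0, -6415928/63, …
ICs: h(0) = 0, h′(0) = -12, h′′(0) = 0, h′′′(0) = 528.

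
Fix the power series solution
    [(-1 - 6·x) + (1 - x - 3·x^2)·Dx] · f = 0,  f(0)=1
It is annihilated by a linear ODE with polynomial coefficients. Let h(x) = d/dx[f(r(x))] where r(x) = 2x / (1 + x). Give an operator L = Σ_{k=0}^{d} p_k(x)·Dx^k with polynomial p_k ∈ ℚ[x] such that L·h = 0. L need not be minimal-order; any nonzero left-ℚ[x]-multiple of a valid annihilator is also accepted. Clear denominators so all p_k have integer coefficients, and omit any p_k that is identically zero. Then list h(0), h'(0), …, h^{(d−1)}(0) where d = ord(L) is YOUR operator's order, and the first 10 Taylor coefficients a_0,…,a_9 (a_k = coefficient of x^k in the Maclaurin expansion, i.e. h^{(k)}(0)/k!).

f: a_k = 1, 1, 4, 7, 19, 40, 97, 217, 508, 1159, …
Change of var in L_f (x↦r) gives L₀.
Differentiate: ansatz ord ≤ ord L₀ ⇒ L.
L = (14 + 78·x + 546·x^2 + 338·x^3) + (-1 - 14·x + 182·x^3 + 169·x^4)·Dx  (order 1).
h: a_k = 2, 28, 78, 728, 1690, 14196, 30758, 246064, 514098, 3998540, …
ICs: h(0) = 2.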